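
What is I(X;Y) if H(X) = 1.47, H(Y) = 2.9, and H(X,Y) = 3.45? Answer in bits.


I(X;Y) = H(X) + H(Y) - H(X,Y) = 1.47 + 2.9 - 3.45 = 0.92

0.92 bits


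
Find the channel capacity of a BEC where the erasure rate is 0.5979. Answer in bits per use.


C = 1 - epsilon = 1 - 0.5979 = 0.4021

0.4021 bits


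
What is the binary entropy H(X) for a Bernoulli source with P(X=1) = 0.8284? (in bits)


H = -p*log2(p) - (1-p)*log2(1-p). -0.8284*log2(0.8284) = 0.224994; -0.1716*log2(0.1716) = 0.436358. H = 0.224994 + 0.436358 = 0.6614

0.6614 bits


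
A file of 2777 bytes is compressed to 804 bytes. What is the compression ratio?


Ratio = original / compressed = 2777 / 804 = 3.454

3.454


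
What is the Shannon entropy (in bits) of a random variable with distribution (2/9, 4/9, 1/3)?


H = -sum(p_i * log2(p_i)). Terms: -(2/9)*log2(2/9) = 0.482206; -(4/9)*log2(4/9) = 0.519967; -(1/3)*log2(1/3) = 0.528321. H = 0.482206 + 0.519967 + 0.528321 = 1.5305

1.5305 bits


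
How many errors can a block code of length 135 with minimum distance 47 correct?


Correction capability = floor((d-1)/2) = floor((47-1)/2) = 23

23 errors


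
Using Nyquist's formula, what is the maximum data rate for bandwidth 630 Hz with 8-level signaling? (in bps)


Rate = 2 * B * log2(M) = 2 * 630 * 3.0 = 3780.0

3780.0 bps


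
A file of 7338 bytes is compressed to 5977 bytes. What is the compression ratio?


Ratio = original / compressed = 7338 / 5977 = 1.2277

1.2277


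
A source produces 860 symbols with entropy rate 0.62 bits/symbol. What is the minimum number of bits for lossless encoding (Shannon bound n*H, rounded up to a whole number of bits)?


Minimum bits >= n * H = 860 * 0.62 = 533.2, rounded up to a whole number of bits = 534

534 bits


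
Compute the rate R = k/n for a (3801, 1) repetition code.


Rate = k/n = 1/3801

1/3801


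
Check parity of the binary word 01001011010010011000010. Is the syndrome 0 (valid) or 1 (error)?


Syndrome = XOR of all bits = 0 XOR 1 XOR 0 XOR 0 XOR 1 XOR 0 XOR 1 XOR 1 XOR 0 XOR 1 XOR 0 XOR 0 XOR 1 XOR 0 XOR 0 XOR 1 XOR 1 XOR 0 XOR 0 XOR 0 XOR 0 XOR 1 XOR 0 = 1

1


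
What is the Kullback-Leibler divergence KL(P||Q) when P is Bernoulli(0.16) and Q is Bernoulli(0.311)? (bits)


KL = p*log2(p/q) + (1-p)*log2((1-p)/(1-q)) = 0.16*log2(0.16/0.311) + 0.84*log2(0.84/0.689) = 0.0867

0.0867 bits


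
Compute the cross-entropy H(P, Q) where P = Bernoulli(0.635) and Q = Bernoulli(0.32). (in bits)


H(P,Q) = -p*log2(q) - (1-p)*log2(1-q). -0.635*log2(0.32) = 1.043849; -0.365*log2(0.68) = 0.203084. H(P,Q) = 1.043849 + 0.203084 = 1.2469

1.2469 bits


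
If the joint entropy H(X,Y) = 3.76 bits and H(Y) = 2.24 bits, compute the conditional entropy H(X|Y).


H(X|Y) = H(X,Y) - H(Y) = 3.76 - 2.24 = 1.52

1.52 bits


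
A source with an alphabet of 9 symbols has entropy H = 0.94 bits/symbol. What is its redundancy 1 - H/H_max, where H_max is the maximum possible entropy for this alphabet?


H_max = log2(K) = log2(9) = 3.1699 bits/symbol. Redundancy = 1 - H/H_max = 1 - 0.94/3.1699 = 1 - 0.2965 = 0.7035

0.7035


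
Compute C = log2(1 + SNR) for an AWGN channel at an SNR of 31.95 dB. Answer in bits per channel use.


SNR_linear = 10^(31.95/10) = 1566.7511; C = log2(1 + SNR_linear) = log2(1 + 1566.7511) = 10.6145

10.6145 bits/channel use


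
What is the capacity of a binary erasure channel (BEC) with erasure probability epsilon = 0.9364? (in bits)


C = 1 - epsilon = 1 - 0.9364 = 0.0636

0.0636 bits


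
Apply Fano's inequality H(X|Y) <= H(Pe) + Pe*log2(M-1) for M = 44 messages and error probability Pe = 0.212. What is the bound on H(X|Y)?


H(Pe) = -Pe*log2(Pe) - (1-Pe)*log2(1-Pe) = -0.212*log2(0.212) - 0.788*log2(0.788) = 0.474427 + 0.270861 = 0.7453. Pe*log2(M-1) = 0.212*log2(43) = 1.150368. Bound = H(Pe) + Pe*log2(M-1) = 0.474427 + 0.270861 + 1.150368 = 1.8957

1.8957 bits


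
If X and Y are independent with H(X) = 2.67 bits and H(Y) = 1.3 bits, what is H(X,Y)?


For independent variables, H(X,Y) = H(X) + H(Y) = 2.67 + 1.3 = 3.97

3.97 bits


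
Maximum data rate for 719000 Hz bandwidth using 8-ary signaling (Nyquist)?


Rate = 2 * B * log2(M) = 2 * 719000 * 3.0 = 4314000.0

4314000.0 bps


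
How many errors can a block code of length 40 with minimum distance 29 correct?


Correction capability = floor((d-1)/2) = floor((29-1)/2) = 14

14 errors


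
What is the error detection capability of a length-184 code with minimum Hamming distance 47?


Detection capability = d_min - 1 = 47 - 1 = 46

46 errors


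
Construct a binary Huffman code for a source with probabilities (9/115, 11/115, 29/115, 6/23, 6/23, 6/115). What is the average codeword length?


Huffman construction (repeatedly merge the two least-probable nodes; each merge adds 1 bit to every symbol beneath it): 6/115 + 9/115 = 3/23; 11/115 + 3/23 = 26/115; 26/115 + 29/115 = 11/23; 6/23 + 6/23 = 12/23; 11/23 + 12/23 = 1. Resulting codeword lengths (in the order the probabilities were given): (4, 3, 2, 2, 2, 4). L_avg = sum(p_i * l_i) = 9/115*4 + 11/115*3 + 29/115*2 + 6/23*2 + 6/23*2 + 6/115*4 = 271/115 = 2.3565

2.3565 bits


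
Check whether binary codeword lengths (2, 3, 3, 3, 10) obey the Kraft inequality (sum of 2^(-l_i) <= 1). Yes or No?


Kraft sum = sum(2^(-l_i)) = 0.626, need <= 1. Result: satisfied (a binary prefix-free code with these lengths exists)

Yes


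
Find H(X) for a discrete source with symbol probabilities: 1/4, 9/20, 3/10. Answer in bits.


H = -sum(p_i * log2(p_i)). Terms: -(1/4)*log2(1/4) = 0.500000; -(9/20)*log2(9/20) = 0.518401; -(3/10)*log2(3/10) = 0.521090. H = 0.500000 + 0.518401 + 0.521090 = 1.5395

1.5395 bits


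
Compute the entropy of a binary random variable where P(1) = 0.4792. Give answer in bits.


H = -p*log2(p) - (1-p)*log2(1-p). -0.4792*log2(0.4792) = 0.508575; -0.5208*log2(0.5208) = 0.490176. H = 0.508575 + 0.490176 = 0.9988

0.9988 bits


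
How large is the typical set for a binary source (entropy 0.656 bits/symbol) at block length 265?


log2|A_typical| = nH = 265 * 0.656 = 173.84, so |A_typical| ~ 2^173.84 = 2.143e+52

2.143e+52


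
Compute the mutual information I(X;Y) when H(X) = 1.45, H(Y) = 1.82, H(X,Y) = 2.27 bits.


I(X;Y) = H(X) + H(Y) - H(X,Y) = 1.45 + 1.82 - 2.27 = 1.0

1.0 bits


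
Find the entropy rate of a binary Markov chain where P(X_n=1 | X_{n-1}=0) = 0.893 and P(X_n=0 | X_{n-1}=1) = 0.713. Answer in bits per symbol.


Stationary distribution: pi_0 = p10/(p01+p10) = 0.444, pi_1 = 0.556. Entropy rate H' = pi_0*H(p01) + pi_1*H(p10) = 0.444*0.4908 + 0.556*0.8648 = 0.6988

0.6988 bits/symbol


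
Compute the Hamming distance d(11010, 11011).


Count differing positions: . . . . ^ = 1 differences

1


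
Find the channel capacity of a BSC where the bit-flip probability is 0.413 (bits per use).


H(p) = -p*log2(p) - (1-p)*log2(1-p) = -0.413*log2(0.413) - 0.587*log2(0.587) = 0.526900 + 0.451149 = 0.978. C = 1 - H(p) = 1 - 0.978 = 0.022

0.022 bits


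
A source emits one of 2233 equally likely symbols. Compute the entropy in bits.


H = log2(n) = log2(2233) = 11.1248

11.1248 bits


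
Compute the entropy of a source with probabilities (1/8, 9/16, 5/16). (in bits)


H = -sum(p_i * log2(p_i)). Terms: -(1/8)*log2(1/8) = 0.375000; -(9/16)*log2(9/16) = 0.466917; -(5/16)*log2(5/16) = 0.524397. H = 0.375000 + 0.466917 + 0.524397 = 1.3663

1.3663 bits


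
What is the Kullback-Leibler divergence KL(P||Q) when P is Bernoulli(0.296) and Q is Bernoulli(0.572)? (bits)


KL = p*log2(p/q) + (1-p)*log2((1-p)/(1-q)) = 0.296*log2(0.296/0.572) + 0.704*log2(0.704/0.428) = 0.2241

0.2241 bits


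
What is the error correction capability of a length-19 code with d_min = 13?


Correction capability = floor((d-1)/2) = floor((13-1)/2) = 6

6 errors


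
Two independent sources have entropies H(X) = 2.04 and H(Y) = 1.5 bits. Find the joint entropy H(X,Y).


For independent variables, H(X,Y) = H(X) + H(Y) = 2.04 + 1.5 = 3.54

3.54 bits


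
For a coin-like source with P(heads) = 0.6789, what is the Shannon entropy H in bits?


H = -p*log2(p) - (1-p)*log2(1-p). -0.6789*log2(0.6789) = 0.379321; -0.3211*log2(0.3211) = 0.526253. H = 0.379321 + 0.526253 = 0.9056

0.9056 bits


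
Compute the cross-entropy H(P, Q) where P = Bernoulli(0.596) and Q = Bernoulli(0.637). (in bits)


H(P,Q) = -p*log2(q) - (1-p)*log2(1-q). -0.596*log2(0.637) = 0.387778; -0.404*log2(0.363) = 0.590631. H(P,Q) = 0.387778 + 0.590631 = 0.9784

0.9784 bits


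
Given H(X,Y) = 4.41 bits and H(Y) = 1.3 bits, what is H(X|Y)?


H(X|Y) = H(X,Y) - H(Y) = 4.41 - 1.3 = 3.11

3.11 bits


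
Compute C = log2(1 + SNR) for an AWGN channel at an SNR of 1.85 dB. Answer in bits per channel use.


SNR_linear = 10^(1.85/10) = 1.5311; C = log2(1 + SNR_linear) = log2(1 + 1.5311) = 1.3398

1.3398 bits/channel use


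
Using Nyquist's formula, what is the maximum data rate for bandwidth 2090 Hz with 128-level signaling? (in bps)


Rate = 2 * B * log2(M) = 2 * 2090 * 7.0 = 29260.0

29260.0 bps


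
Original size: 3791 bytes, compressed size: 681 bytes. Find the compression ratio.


Ratio = original / compressed = 3791 / 681 = 5.5668

5.5668


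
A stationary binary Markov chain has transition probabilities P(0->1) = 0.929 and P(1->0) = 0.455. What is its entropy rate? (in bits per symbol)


Stationary distribution: pi_0 = p10/(p01+p10) = 0.3288, pi_1 = 0.6712. Entropy rate H' = pi_0*H(p01) + pi_1*H(p10) = 0.3288*0.3696 + 0.6712*0.9941 = 0.7888

0.7888 bits/symbol


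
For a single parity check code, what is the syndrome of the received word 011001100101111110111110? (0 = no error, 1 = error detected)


Syndrome = XOR of all bits = 0 XOR 1 XOR 1 XOR 0 XOR 0 XOR 1 XOR 1 XOR 0 XOR 0 XOR 1 XOR 0 XOR 1 XOR 1 XOR 1 XOR 1 XOR 1 XOR 1 XOR 0 XOR 1 XOR 1 XOR 1 XOR 1 XOR 1 XOR 0 = 0

0


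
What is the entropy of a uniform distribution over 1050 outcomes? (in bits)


H = log2(n) = log2(1050) = 10.0362

10.0362 bits


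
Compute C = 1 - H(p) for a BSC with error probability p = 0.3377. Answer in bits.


H(p) = -p*log2(p) - (1-p)*log2(1-p) = -0.3377*log2(0.3377) - 0.6623*log2(0.6623) = 0.528901 + 0.393700 = 0.9226. C = 1 - H(p) = 1 - 0.9226 = 0.0774

0.0774 bits


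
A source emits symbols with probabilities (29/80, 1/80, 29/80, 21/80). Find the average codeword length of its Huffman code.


Huffman construction (repeatedly merge the two least-probable nodes; each merge adds 1 bit to every symbol beneath it): 1/80 + 21/80 = 11/40; 11/40 + 29/80 = 51/80; 29/80 + 51/80 = 1. Resulting codeword lengths (in the order the probabilities were given): (2, 3, 1, 3). L_avg = sum(p_i * l_i) = 29/80*2 + 1/80*3 + 29/80*1 + 21/80*3 = 153/80 = 1.9125

1.9125 bits


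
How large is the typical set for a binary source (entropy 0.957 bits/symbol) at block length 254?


log2|A_typical| = nH = 254 * 0.957 = 243.078, so |A_typical| ~ 2^243.078 = 1.492e+73

1.492e+73


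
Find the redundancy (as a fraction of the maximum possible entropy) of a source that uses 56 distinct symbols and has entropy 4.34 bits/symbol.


H_max = log2(K) = log2(56) = 5.8074 bits/symbol. Redundancy = 1 - H/H_max = 1 - 4.34/5.8074 = 1 - 0.7473 = 0.2527

0.2527


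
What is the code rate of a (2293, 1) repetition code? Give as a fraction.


Rate = k/n = 1/2293

1/2293


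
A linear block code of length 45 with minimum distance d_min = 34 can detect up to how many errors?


Detection capability = d_min - 1 = 34 - 1 = 33

33 errors


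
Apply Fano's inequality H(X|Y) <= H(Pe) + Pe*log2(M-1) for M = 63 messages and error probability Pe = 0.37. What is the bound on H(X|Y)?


H(Pe) = -Pe*log2(Pe) - (1-Pe)*log2(1-Pe) = -0.37*log2(0.37) - 0.63*log2(0.63) = 0.530729 + 0.419943 = 0.9507. Pe*log2(M-1) = 0.37*log2(62) = 2.203053. Bound = H(Pe) + Pe*log2(M-1) = 0.530729 + 0.419943 + 2.203053 = 3.1537

3.1537 bits


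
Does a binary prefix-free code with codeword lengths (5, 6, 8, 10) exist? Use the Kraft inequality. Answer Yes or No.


Kraft sum = sum(2^(-l_i)) = 0.0518, need <= 1. Result: satisfied (a binary prefix-free code with these lengths exists)

Yes


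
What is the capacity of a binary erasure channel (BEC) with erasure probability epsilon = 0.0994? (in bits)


C = 1 - epsilon = 1 - 0.0994 = 0.9006

0.9006 bits


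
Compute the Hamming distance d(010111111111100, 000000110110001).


Count differing positions: . ^ . ^ ^ ^ . . ^ . . ^ ^ . ^ = 8 differences

8


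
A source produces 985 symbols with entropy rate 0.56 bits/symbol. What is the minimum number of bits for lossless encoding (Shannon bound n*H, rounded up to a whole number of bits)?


Minimum bits >= n * H = 985 * 0.56 = 551.6, rounded up to a whole number of bits = 552

552 bits


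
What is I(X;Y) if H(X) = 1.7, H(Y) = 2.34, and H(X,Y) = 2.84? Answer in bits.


I(X;Y) = H(X) + H(Y) - H(X,Y) = 1.7 + 2.34 - 2.84 = 1.2

1.2 bits


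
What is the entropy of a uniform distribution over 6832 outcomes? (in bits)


H = log2(n) = log2(6832) = 12.7381

12.7381 bits


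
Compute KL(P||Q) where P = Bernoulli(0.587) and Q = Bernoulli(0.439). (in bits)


KL = p*log2(p/q) + (1-p)*log2((1-p)/(1-q)) = 0.587*log2(0.587/0.439) + 0.413*log2(0.413/0.561) = 0.0635

0.0635 bits


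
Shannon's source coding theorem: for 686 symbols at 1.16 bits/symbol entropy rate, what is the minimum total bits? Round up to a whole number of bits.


Minimum bits >= n * H = 686 * 1.16 = 795.76, rounded up to a whole number of bits = 796

796 bits


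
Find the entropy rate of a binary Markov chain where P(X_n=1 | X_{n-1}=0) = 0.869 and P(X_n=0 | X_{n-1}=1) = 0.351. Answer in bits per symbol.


Stationary distribution: pi_0 = p10/(p01+p10) = 0.2877, pi_1 = 0.7123. Entropy rate H' = pi_0*H(p01) + pi_1*H(p10) = 0.2877*0.5602 + 0.7123*0.935 = 0.8271

0.8271 bits/symbol


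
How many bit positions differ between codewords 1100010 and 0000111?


Count differing positions: ^ ^ . . ^ . ^ = 4 differences

4


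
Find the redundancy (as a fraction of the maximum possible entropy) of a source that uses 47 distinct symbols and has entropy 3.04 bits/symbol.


H_max = log2(K) = log2(47) = 5.5546 bits/symbol. Redundancy = 1 - H/H_max = 1 - 3.04/5.5546 = 1 - 0.5473 = 0.4527

0.4527


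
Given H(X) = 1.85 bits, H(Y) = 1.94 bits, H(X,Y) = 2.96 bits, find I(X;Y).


I(X;Y) = H(X) + H(Y) - H(X,Y) = 1.85 + 1.94 - 2.96 = 0.83

0.83 bits


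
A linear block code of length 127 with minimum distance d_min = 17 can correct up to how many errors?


Correction capability = floor((d-1)/2) = floor((17-1)/2) = 8

8 errors


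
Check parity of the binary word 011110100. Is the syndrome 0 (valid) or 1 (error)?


Syndrome = XOR of all bits = 0 XOR 1 XOR 1 XOR 1 XOR 1 XOR 0 XOR 1 XOR 0 XOR 0 = 1

1


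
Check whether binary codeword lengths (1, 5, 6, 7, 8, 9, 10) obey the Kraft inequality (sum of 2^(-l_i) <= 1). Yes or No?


Kraft sum = sum(2^(-l_i)) = 0.5615, need <= 1. Result: satisfied (a binary prefix-free code with these lengths exists)

Yes


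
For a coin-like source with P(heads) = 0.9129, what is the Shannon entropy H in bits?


H = -p*log2(p) - (1-p)*log2(1-p). -0.9129*log2(0.9129) = 0.120020; -0.0871*log2(0.0871) = 0.306695. H = 0.120020 + 0.306695 = 0.4267

0.4267 bits


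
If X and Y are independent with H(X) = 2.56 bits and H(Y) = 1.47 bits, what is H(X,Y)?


For independent variables, H(X,Y) = H(X) + H(Y) = 2.56 + 1.47 = 4.03

4.03 bits


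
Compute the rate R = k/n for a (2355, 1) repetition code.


Rate = k/n = 1/2355

1/2355


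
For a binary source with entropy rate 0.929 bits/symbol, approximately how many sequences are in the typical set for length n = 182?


log2|A_typical| = nH = 182 * 0.929 = 169.078, so |A_typical| ~ 2^169.078 = 7.899e+50

7.899e+50


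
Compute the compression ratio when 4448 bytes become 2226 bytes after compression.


Ratio = original / compressed = 4448 / 2226 = 1.9982

1.9982


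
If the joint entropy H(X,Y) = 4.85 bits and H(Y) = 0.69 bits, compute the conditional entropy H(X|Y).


H(X|Y) = H(X,Y) - H(Y) = 4.85 - 0.69 = 4.16

4.16 bits


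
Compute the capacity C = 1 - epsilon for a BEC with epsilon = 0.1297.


C = 1 - epsilon = 1 - 0.1297 = 0.8703

0.8703 bits


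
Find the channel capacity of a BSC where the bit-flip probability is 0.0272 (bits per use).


H(p) = -p*log2(p) - (1-p)*log2(1-p) = -0.0272*log2(0.0272) - 0.9728*log2(0.9728) = 0.141447 + 0.038703 = 0.1801. C = 1 - H(p) = 1 - 0.1801 = 0.8199

0.8199 bits


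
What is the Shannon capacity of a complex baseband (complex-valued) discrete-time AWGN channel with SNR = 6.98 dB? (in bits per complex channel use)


SNR_linear = 10^(6.98/10) = 4.9888; C = log2(1 + SNR_linear) = log2(1 + 4.9888) = 2.5823

2.5823 bits/channel use


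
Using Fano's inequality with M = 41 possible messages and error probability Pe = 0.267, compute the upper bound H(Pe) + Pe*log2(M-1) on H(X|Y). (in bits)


H(Pe) = -Pe*log2(Pe) - (1-Pe)*log2(1-Pe) = -0.267*log2(0.267) - 0.733*log2(0.733) = 0.508659 + 0.328468 = 0.8371. Pe*log2(M-1) = 0.267*log2(40) = 1.420955. Bound = H(Pe) + Pe*log2(M-1) = 0.508659 + 0.328468 + 1.420955 = 2.2581

2.2581 bits


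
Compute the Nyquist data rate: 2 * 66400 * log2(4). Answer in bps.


Rate = 2 * B * log2(M) = 2 * 66400 * 2.0 = 265600.0

265600.0 bps


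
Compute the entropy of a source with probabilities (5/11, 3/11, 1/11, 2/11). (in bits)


H = -sum(p_i * log2(p_i)). Terms: -(5/11)*log2(5/11) = 0.517047; -(3/11)*log2(3/11) = 0.511219; -(1/11)*log2(1/11) = 0.314494; -(2/11)*log2(2/11) = 0.447169. H = 0.517047 + 0.511219 + 0.314494 + 0.447169 = 1.7899

1.7899 bits


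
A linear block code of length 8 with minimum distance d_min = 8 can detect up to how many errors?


Detection capability = d_min - 1 = 8 - 1 = 7

7 errors


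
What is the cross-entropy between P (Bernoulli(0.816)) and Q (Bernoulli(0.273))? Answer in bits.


H(P,Q) = -p*log2(q) - (1-p)*log2(1-q). -0.816*log2(0.273) = 1.528390; -0.184*log2(0.727) = 0.084635. H(P,Q) = 1.528390 + 0.084635 = 1.613

1.613 bits


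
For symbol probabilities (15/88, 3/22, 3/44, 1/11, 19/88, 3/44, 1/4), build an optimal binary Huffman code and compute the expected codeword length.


Huffman construction (repeatedly merge the two least-probable nodes; each merge adds 1 bit to every symbol beneath it): 3/44 + 3/44 = 3/22; 1/11 + 3/22 = 5/22; 3/22 + 15/88 = 27/88; 19/88 + 5/22 = 39/88; 1/4 + 27/88 = 49/88; 39/88 + 49/88 = 1. Resulting codeword lengths (in the order the probabilities were given): (3, 3, 4, 3, 2, 4, 2). L_avg = sum(p_i * l_i) = 15/88*3 + 3/22*3 + 3/44*4 + 1/11*3 + 19/88*2 + 3/44*4 + 1/4*2 = 235/88 = 2.6705

2.6705 bits


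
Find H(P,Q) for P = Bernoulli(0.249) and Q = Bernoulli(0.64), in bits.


H(P,Q) = -p*log2(q) - (1-p)*log2(1-q). -0.249*log2(0.64) = 0.160320; -0.751*log2(0.36) = 1.106922. H(P,Q) = 0.160320 + 1.106922 = 1.2672

1.2672 bits


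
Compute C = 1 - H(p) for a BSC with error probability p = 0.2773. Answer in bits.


H(p) = -p*log2(p) - (1-p)*log2(1-p) = -0.2773*log2(0.2773) - 0.7227*log2(0.7227) = 0.513138 + 0.338607 = 0.8517. C = 1 - H(p) = 1 - 0.8517 = 0.1483

0.1483 bits


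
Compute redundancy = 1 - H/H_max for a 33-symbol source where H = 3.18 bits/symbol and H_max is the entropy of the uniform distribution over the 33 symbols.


H_max = log2(K) = log2(33) = 5.0444 bits/symbol. Redundancy = 1 - H/H_max = 1 - 3.18/5.0444 = 1 - 0.6304 = 0.3696

0.3696


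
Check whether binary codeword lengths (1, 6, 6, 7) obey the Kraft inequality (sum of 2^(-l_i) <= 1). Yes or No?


Kraft sum = sum(2^(-l_i)) = 0.5391, need <= 1. Result: satisfied (a binary prefix-free code with these lengths exists)

Yes


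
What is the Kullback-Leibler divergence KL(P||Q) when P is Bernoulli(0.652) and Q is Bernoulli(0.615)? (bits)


KL = p*log2(p/q) + (1-p)*log2((1-p)/(1-q)) = 0.652*log2(0.652/0.615) + 0.348*log2(0.348/0.385) = 0.0042

0.0042 bits


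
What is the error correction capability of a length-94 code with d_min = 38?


Correction capability = floor((d-1)/2) = floor((38-1)/2) = 18

18 errors


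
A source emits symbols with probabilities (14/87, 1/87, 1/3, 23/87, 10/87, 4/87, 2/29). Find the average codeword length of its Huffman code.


Huffman construction (repeatedly merge the two least-probable nodes; each merge adds 1 bit to every symbol beneath it): 1/87 + 4/87 = 5/87; 5/87 + 2/29 = 11/87; 10/87 + 11/87 = 7/29; 14/87 + 7/29 = 35/87; 23/87 + 1/3 = 52/87; 35/87 + 52/87 = 1. Resulting codeword lengths (in the order the probabilities were given): (2, 5, 2, 2, 3, 5, 4). L_avg = sum(p_i * l_i) = 14/87*2 + 1/87*5 + 1/3*2 + 23/87*2 + 10/87*3 + 4/87*5 + 2/29*4 = 211/87 = 2.4253

2.4253 bits


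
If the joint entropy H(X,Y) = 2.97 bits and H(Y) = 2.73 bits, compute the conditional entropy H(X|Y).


H(X|Y) = H(X,Y) - H(Y) = 2.97 - 2.73 = 0.24

0.24 bits


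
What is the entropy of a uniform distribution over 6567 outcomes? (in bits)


H = log2(n) = log2(6567) = 12.681

12.681 bits


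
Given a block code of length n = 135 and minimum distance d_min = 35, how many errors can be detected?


Detection capability = d_min - 1 = 35 - 1 = 34

34 errors


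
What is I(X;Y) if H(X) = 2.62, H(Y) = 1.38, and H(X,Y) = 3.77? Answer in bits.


I(X;Y) = H(X) + H(Y) - H(X,Y) = 2.62 + 1.38 - 3.77 = 0.23

0.23 bits


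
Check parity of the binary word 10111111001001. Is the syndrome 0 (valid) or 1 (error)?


Syndrome = XOR of all bits = 1 XOR 0 XOR 1 XOR 1 XOR 1 XOR 1 XOR 1 XOR 1 XOR 0 XOR 0 XOR 1 XOR 0 XOR 0 XOR 1 = 1

1


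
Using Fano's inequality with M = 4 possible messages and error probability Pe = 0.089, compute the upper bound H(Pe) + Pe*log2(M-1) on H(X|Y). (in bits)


H(Pe) = -Pe*log2(Pe) - (1-Pe)*log2(1-Pe) = -0.089*log2(0.089) - 0.911*log2(0.911) = 0.310615 + 0.122509 = 0.4331. Pe*log2(M-1) = 0.089*log2(3) = 0.141062. Bound = H(Pe) + Pe*log2(M-1) = 0.310615 + 0.122509 + 0.141062 = 0.5742

0.5742 bits


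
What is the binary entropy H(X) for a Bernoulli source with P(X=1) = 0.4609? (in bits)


H = -p*log2(p) - (1-p)*log2(1-p). -0.4609*log2(0.4609) = 0.515044; -0.5391*log2(0.5391) = 0.480540. H = 0.515044 + 0.480540 = 0.9956

0.9956 bits


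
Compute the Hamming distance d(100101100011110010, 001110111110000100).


Count differing positions: ^ . ^ . ^ ^ . ^ ^ ^ . ^ ^ ^ . ^ ^ . = 12 differences

12


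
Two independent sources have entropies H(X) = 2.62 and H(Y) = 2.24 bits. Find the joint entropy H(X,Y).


For independent variables, H(X,Y) = H(X) + H(Y) = 2.62 + 2.24 = 4.86

4.86 bits


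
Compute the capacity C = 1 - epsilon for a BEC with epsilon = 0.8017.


C = 1 - epsilon = 1 - 0.8017 = 0.1983

0.1983 bits


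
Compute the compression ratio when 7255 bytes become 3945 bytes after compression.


Ratio = original / compressed = 7255 / 3945 = 1.839

1.839


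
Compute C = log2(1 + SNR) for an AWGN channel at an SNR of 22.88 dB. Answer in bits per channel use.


SNR_linear = 10^(22.88/10) = 194.0886; C = log2(1 + SNR_linear) = log2(1 + 194.0886) = 7.608

7.608 bits/channel use


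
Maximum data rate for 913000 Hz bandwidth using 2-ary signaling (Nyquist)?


Rate = 2 * B * log2(M) = 2 * 913000 * 1.0 = 1826000.0

1826000.0 bps


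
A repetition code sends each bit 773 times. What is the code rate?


Rate = k/n = 1/773

1/773


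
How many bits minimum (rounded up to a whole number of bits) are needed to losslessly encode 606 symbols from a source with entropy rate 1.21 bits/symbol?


Minimum bits >= n * H = 606 * 1.21 = 733.26, rounded up to a whole number of bits = 734

734 bits


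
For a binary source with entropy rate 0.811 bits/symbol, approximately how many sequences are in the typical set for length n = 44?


log2|A_typical| = nH = 44 * 0.811 = 35.684, so |A_typical| ~ 2^35.684 = 5.520e+10

5.520e+10


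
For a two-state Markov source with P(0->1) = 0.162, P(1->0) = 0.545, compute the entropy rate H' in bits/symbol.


Stationary distribution: pi_0 = p10/(p01+p10) = 0.7709, pi_1 = 0.2291. Entropy rate H' = pi_0*H(p01) + pi_1*H(p10) = 0.7709*0.6391 + 0.2291*0.9941 = 0.7204

0.7204 bits/symbol


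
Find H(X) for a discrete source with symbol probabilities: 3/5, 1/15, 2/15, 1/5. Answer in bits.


H = -sum(p_i * log2(p_i)). Terms: -(3/5)*log2(3/5) = 0.442179; -(1/15)*log2(1/15) = 0.260459; -(2/15)*log2(2/15) = 0.387585; -(1/5)*log2(1/5) = 0.464386. H = 0.442179 + 0.260459 + 0.387585 + 0.464386 = 1.5546

1.5546 bits


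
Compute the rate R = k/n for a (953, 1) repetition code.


Rate = k/n = 1/953

1/953


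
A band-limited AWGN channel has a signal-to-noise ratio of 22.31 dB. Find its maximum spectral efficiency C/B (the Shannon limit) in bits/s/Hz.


SNR_linear = 10^(22.31/10) = 170.2159; C/B = log2(1 + SNR_linear) = log2(1 + 170.2159) = 7.4197

7.4197 bits/s/Hz


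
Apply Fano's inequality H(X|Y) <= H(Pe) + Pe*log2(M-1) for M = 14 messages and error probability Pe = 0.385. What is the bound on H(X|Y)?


H(Pe) = -Pe*log2(Pe) - (1-Pe)*log2(1-Pe) = -0.385*log2(0.385) - 0.615*log2(0.615) = 0.530172 + 0.431325 = 0.9615. Pe*log2(M-1) = 0.385*log2(13) = 1.424669. Bound = H(Pe) + Pe*log2(M-1) = 0.530172 + 0.431325 + 1.424669 = 2.3862

2.3862 bits


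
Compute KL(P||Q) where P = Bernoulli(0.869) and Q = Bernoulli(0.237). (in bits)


KL = p*log2(p/q) + (1-p)*log2((1-p)/(1-q)) = 0.869*log2(0.869/0.237) + 0.131*log2(0.131/0.763) = 1.2959

1.2959 bits


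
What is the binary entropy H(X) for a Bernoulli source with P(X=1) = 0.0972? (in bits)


H = -p*log2(p) - (1-p)*log2(1-p). -0.0972*log2(0.0972) = 0.326874; -0.9028*log2(0.9028) = 0.133183. H = 0.326874 + 0.133183 = 0.4601

0.4601 bits


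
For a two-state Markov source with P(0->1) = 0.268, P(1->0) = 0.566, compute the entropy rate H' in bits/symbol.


Stationary distribution: pi_0 = p10/(p01+p10) = 0.6787, pi_1 = 0.3213. Entropy rate H' = pi_0*H(p01) + pi_1*H(p10) = 0.6787*0.8386 + 0.3213*0.9874 = 0.8864

0.8864 bits/symbol


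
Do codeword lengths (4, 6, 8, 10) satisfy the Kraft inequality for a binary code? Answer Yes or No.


Kraft sum = sum(2^(-l_i)) = 0.083, need <= 1. Result: satisfied (a binary prefix-free code with these lengths exists)

Yes


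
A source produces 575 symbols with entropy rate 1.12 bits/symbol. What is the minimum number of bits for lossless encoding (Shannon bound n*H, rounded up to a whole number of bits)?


Minimum bits >= n * H = 575 * 1.12 = 644.0, rounded up to a whole number of bits = 644

644 bits


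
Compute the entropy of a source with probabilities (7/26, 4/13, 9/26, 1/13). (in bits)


H = -sum(p_i * log2(p_i)). Terms: -(7/26)*log2(7/26) = 0.509677; -(4/13)*log2(4/13) = 0.523212; -(9/26)*log2(9/26) = 0.529794; -(1/13)*log2(1/13) = 0.284649. H = 0.509677 + 0.523212 + 0.529794 + 0.284649 = 1.8473

1.8473 bits


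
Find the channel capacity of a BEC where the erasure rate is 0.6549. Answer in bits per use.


C = 1 - epsilon = 1 - 0.6549 = 0.3451

0.3451 bits


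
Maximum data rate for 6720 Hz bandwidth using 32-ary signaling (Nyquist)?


Rate = 2 * B * log2(M) = 2 * 6720 * 5.0 = 67200.0

67200.0 bps


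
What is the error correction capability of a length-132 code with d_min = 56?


Correction capability = floor((d-1)/2) = floor((56-1)/2) = 27

27 errors


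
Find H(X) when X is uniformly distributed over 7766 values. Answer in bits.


H = log2(n) = log2(7766) = 12.923

12.923 bits


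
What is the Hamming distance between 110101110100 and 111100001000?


Count differing positions: . . ^ . . ^ ^ ^ ^ ^ . . = 6 differences

6


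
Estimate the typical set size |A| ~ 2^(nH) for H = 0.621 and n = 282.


log2|A_typical| = nH = 282 * 0.621 = 175.122, so |A_typical| ~ 2^175.122 = 5.212e+52

5.212e+52


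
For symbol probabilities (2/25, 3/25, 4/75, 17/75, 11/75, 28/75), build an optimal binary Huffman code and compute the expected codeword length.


Huffman construction (repeatedly merge the two least-probable nodes; each merge adds 1 bit to every symbol beneath it): 4/75 + 2/25 = 2/15; 3/25 + 2/15 = 19/75; 11/75 + 17/75 = 28/75; 19/75 + 28/75 = 47/75; 28/75 + 47/75 = 1. Resulting codeword lengths (in the order the probabilities were given): (4, 3, 4, 2, 2, 2). L_avg = sum(p_i * l_i) = 2/25*4 + 3/25*3 + 4/75*4 + 17/75*2 + 11/75*2 + 28/75*2 = 179/75 = 2.3867

2.3867 bits


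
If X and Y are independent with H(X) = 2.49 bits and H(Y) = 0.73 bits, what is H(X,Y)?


For independent variables, H(X,Y) = H(X) + H(Y) = 2.49 + 0.73 = 3.22

3.22 bits


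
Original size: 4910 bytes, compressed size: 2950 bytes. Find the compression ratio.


Ratio = original / compressed = 4910 / 2950 = 1.6644

1.6644


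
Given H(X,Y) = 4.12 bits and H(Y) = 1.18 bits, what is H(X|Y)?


H(X|Y) = H(X,Y) - H(Y) = 4.12 - 1.18 = 2.94

2.94 bits


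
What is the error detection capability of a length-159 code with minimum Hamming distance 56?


Detection capability = d_min - 1 = 56 - 1 = 55

55 errors


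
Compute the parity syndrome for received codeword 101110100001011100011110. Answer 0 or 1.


Syndrome = XOR of all bits = 1 XOR 0 XOR 1 XOR 1 XOR 1 XOR 0 XOR 1 XOR 0 XOR 0 XOR 0 XOR 0 XOR 1 XOR 0 XOR 1 XOR 1 XOR 1 XOR 0 XOR 0 XOR 0 XOR 1 XOR 1 XOR 1 XOR 1 XOR 0 = 1

1


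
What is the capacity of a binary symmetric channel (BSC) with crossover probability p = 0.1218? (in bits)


H(p) = -p*log2(p) - (1-p)*log2(1-p) = -0.1218*log2(0.1218) - 0.8782*log2(0.8782) = 0.369957 + 0.164556 = 0.5345. C = 1 - H(p) = 1 - 0.5345 = 0.4655

0.4655 bits


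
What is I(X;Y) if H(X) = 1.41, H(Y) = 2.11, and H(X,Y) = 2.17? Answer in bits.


I(X;Y) = H(X) + H(Y) - H(X,Y) = 1.41 + 2.11 - 2.17 = 1.35

1.35 bits


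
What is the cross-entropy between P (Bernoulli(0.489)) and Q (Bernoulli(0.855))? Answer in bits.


H(P,Q) = -p*log2(q) - (1-p)*log2(1-q). -0.489*log2(0.855) = 0.110516; -0.511*log2(0.145) = 1.423582. H(P,Q) = 0.110516 + 1.423582 = 1.5341

1.5341 bits


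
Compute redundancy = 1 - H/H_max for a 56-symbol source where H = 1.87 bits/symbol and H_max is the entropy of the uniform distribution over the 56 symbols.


H_max = log2(K) = log2(56) = 5.8074 bits/symbol. Redundancy = 1 - H/H_max = 1 - 1.87/5.8074 = 1 - 0.322 = 0.678

0.678


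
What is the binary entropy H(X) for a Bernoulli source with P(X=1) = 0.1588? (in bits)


H = -p*log2(p) - (1-p)*log2(1-p). -0.1588*log2(0.1588) = 0.421569; -0.8412*log2(0.8412) = 0.209862. H = 0.421569 + 0.209862 = 0.6314

0.6314 bits


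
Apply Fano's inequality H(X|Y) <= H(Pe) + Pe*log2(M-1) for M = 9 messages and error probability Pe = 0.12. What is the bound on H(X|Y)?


H(Pe) = -Pe*log2(Pe) - (1-Pe)*log2(1-Pe) = -0.12*log2(0.12) - 0.88*log2(0.88) = 0.367067 + 0.162294 = 0.5294. Pe*log2(M-1) = 0.12*log2(8) = 0.360000. Bound = H(Pe) + Pe*log2(M-1) = 0.367067 + 0.162294 + 0.360000 = 0.8894

0.8894 bits


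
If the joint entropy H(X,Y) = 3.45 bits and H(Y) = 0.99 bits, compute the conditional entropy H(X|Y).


H(X|Y) = H(X,Y) - H(Y) = 3.45 - 0.99 = 2.46

2.46 bits


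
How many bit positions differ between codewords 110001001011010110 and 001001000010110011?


Count differing positions: ^ ^ ^ . . . . . ^ . . ^ ^ . . ^ . ^ = 8 differences

8


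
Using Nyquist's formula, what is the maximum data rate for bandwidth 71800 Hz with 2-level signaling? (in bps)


Rate = 2 * B * log2(M) = 2 * 71800 * 1.0 = 143600.0

143600.0 bps


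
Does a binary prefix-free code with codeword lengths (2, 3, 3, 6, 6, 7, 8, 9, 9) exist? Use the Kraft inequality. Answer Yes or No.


Kraft sum = sum(2^(-l_i)) = 0.5469, need <= 1. Result: satisfied (a binary prefix-free code with these lengths exists)

Yes


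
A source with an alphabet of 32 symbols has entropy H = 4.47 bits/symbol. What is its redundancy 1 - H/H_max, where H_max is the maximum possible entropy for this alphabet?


H_max = log2(K) = log2(32) = 5.0 bits/symbol. Redundancy = 1 - H/H_max = 1 - 4.47/5.0 = 1 - 0.894 = 0.106

0.106


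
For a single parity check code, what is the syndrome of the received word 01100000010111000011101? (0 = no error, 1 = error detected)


Syndrome = XOR of all bits = 0 XOR 1 XOR 1 XOR 0 XOR 0 XOR 0 XOR 0 XOR 0 XOR 0 XOR 1 XOR 0 XOR 1 XOR 1 XOR 1 XOR 0 XOR 0 XOR 0 XOR 0 XOR 1 XOR 1 XOR 1 XOR 0 XOR 1 = 0

0


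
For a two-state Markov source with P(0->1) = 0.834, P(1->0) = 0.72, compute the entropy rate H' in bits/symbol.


Stationary distribution: pi_0 = p10/(p01+p10) = 0.4633, pi_1 = 0.5367. Entropy rate H' = pi_0*H(p01) + pi_1*H(p10) = 0.4633*0.6485 + 0.5367*0.8555 = 0.7596

0.7596 bits/symbol


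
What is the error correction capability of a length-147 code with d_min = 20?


Correction capability = floor((d-1)/2) = floor((20-1)/2) = 9

9 errors


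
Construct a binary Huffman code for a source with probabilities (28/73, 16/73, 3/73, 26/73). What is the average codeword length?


Huffman construction (repeatedly merge the two least-probable nodes; each merge adds 1 bit to every symbol beneath it): 3/73 + 16/73 = 19/73; 19/73 + 26/73 = 45/73; 28/73 + 45/73 = 1. Resulting codeword lengths (in the order the probabilities were given): (1, 3, 3, 2). L_avg = sum(p_i * l_i) = 28/73*1 + 16/73*3 + 3/73*3 + 26/73*2 = 137/73 = 1.8767

1.8767 bits


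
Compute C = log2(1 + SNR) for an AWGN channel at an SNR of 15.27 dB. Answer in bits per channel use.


SNR_linear = 10^(15.27/10) = 33.6512; C = log2(1 + SNR_linear) = log2(1 + 33.6512) = 5.1148

5.1148 bits/channel use


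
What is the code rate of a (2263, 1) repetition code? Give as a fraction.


Rate = k/n = 1/2263

1/2263


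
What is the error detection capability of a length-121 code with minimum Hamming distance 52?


Detection capability = d_min - 1 = 52 - 1 = 51

51 errors


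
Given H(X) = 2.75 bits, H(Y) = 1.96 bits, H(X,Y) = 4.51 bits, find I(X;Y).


I(X;Y) = H(X) + H(Y) - H(X,Y) = 2.75 + 1.96 - 4.51 = 0.2

0.2 bits


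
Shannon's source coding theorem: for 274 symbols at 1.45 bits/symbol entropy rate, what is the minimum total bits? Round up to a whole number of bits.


Minimum bits >= n * H = 274 * 1.45 = 397.3, rounded up to a whole number of bits = 398

398 bits


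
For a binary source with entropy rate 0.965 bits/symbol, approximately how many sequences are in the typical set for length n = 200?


log2|A_typical| = nH = 200 * 0.965 = 193.0, so |A_typical| ~ 2^193.0 = 1.255e+58

1.255e+58


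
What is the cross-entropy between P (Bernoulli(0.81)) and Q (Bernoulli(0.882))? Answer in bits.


H(P,Q) = -p*log2(q) - (1-p)*log2(1-q). -0.81*log2(0.882) = 0.146731; -0.19*log2(0.118) = 0.585797. H(P,Q) = 0.146731 + 0.585797 = 0.7325

0.7325 bits


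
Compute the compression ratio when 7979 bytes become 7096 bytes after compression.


Ratio = original / compressed = 7979 / 7096 = 1.1244

1.1244


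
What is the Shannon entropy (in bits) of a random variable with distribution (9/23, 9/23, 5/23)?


H = -sum(p_i * log2(p_i)). Terms: -(9/23)*log2(9/23) = 0.529684; -(9/23)*log2(9/23) = 0.529684; -(5/23)*log2(5/23) = 0.478616. H = 0.529684 + 0.529684 + 0.478616 = 1.538

1.538 bits


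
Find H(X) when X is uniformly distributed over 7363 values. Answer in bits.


H = log2(n) = log2(7363) = 12.8461

12.8461 bits


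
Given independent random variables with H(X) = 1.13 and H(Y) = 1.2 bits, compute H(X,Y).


For independent variables, H(X,Y) = H(X) + H(Y) = 1.13 + 1.2 = 2.33

2.33 bits


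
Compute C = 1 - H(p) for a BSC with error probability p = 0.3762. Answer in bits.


H(p) = -p*log2(p) - (1-p)*log2(1-p) = -0.3762*log2(0.3762) - 0.6238*log2(0.6238) = 0.530603 + 0.424711 = 0.9553. C = 1 - H(p) = 1 - 0.9553 = 0.0447

0.0447 bits


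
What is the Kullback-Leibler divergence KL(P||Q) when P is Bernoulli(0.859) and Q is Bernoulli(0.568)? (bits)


KL = p*log2(p/q) + (1-p)*log2((1-p)/(1-q)) = 0.859*log2(0.859/0.568) + 0.141*log2(0.141/0.432) = 0.2849

0.2849 bits


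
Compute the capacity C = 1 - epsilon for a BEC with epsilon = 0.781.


C = 1 - epsilon = 1 - 0.781 = 0.219

0.219 bits


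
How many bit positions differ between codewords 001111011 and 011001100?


Count differing positions: . ^ . ^ ^ . ^ ^ ^ = 6 differences

6


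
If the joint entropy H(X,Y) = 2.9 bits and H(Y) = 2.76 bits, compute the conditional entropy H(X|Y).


H(X|Y) = H(X,Y) - H(Y) = 2.9 - 2.76 = 0.14

0.14 bits


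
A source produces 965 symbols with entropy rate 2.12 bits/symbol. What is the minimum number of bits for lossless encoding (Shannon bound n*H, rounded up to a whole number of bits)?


Minimum bits >= n * H = 965 * 2.12 = 2045.8, rounded up to a whole number of bits = 2046

2046 bits


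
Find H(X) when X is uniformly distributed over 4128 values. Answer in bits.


H = log2(n) = log2(4128) = 12.0112

12.0112 bits


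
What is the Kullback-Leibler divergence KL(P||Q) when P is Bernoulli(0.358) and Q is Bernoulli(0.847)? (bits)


KL = p*log2(p/q) + (1-p)*log2((1-p)/(1-q)) = 0.358*log2(0.358/0.847) + 0.642*log2(0.642/0.153) = 0.8835

0.8835 bits


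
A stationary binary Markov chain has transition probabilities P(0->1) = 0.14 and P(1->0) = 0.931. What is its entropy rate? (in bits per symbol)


Stationary distribution: pi_0 = p10/(p01+p10) = 0.8693, pi_1 = 0.1307. Entropy rate H' = pi_0*H(p01) + pi_1*H(p10) = 0.8693*0.5842 + 0.1307*0.3622 = 0.5552

0.5552 bits/symbol


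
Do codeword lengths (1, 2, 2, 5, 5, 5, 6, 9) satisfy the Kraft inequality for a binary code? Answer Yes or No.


Kraft sum = sum(2^(-l_i)) = 1.1113, need <= 1. Result: violated (a binary prefix-free code with these lengths cannot exist)

No


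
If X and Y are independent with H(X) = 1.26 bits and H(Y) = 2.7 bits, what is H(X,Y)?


For independent variables, H(X,Y) = H(X) + H(Y) = 1.26 + 2.7 = 3.96

3.96 bits


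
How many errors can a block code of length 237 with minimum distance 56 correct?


Correction capability = floor((d-1)/2) = floor((56-1)/2) = 27

27 errors


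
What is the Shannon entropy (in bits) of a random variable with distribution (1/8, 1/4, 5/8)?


H = -sum(p_i * log2(p_i)). Terms: -(1/8)*log2(1/8) = 0.375000; -(1/4)*log2(1/4) = 0.500000; -(5/8)*log2(5/8) = 0.423795. H = 0.375000 + 0.500000 + 0.423795 = 1.2988

1.2988 bits


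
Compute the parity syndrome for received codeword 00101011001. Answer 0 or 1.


Syndrome = XOR of all bits = 0 XOR 0 XOR 1 XOR 0 XOR 1 XOR 0 XOR 1 XOR 1 XOR 0 XOR 0 XOR 1 = 1

1


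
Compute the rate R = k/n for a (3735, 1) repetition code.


Rate = k/n = 1/3735

1/3735


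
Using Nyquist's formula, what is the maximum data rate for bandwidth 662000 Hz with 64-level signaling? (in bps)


Rate = 2 * B * log2(M) = 2 * 662000 * 6.0 = 7944000.0

7944000.0 bps


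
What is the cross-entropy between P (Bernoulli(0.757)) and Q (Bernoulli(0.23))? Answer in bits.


H(P,Q) = -p*log2(q) - (1-p)*log2(1-q). -0.757*log2(0.23) = 1.605063; -0.243*log2(0.77) = 0.091628. H(P,Q) = 1.605063 + 0.091628 = 1.6967

1.6967 bits


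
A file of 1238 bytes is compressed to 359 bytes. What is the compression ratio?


Ratio = original / compressed = 1238 / 359 = 3.4485

3.4485


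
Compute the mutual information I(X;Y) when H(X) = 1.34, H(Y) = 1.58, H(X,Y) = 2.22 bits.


I(X;Y) = H(X) + H(Y) - H(X,Y) = 1.34 + 1.58 - 2.22 = 0.7

0.7 bits


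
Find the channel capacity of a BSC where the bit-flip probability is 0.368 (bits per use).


H(p) = -p*log2(p) - (1-p)*log2(1-p) = -0.368*log2(0.368) - 0.632*log2(0.632) = 0.530738 + 0.418386 = 0.9491. C = 1 - H(p) = 1 - 0.9491 = 0.0509

0.0509 bits
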